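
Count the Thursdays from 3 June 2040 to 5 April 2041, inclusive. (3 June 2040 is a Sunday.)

3 June 2040 is a Sunday; the first Thursday on or after it is 7 June 2040 (4 days later).
From 7 June 2040 to 5 April 2041: 23 + 31 + 31 + 30 + 31 + 30 + 31 + 31 + 28 + 31 + 5 = 302 days (rest of June, July, August, September, October, November, December, January, February, March, April).
302 ÷ 7 = 43 full weeks with remainder 1, so 43 more Thursdays after the first → 44.

44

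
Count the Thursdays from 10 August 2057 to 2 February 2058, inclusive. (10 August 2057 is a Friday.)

10 August 2057 is a Friday; the first Thursday on or after it is 16 August 2057 (6 days later).
From 16 August 2057 to 2 February 2058: 15 + 30 + 31 + 30 + 31 + 31 + 2 = 170 days (rest of August, September, October, November, December, January, February).
170 ÷ 7 = 24 full weeks with remainder 2, so 24 more Thursdays after the first → 25.

25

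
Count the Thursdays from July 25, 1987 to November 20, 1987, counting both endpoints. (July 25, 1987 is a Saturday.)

July 25, 1987 is a Saturday; the first Thursday on or after it is July 30, 1987 (5 days later).
From July 30, 1987 to November 20, 1987: 1 + 31 + 30 + 31 + 20 = 113 days (rest of July, August, September, October, November).
113 ÷ 7 = 16 full weeks with remainder 1, so 16 more Thursdays after the first → 17.

17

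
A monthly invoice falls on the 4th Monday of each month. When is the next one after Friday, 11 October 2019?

October 2019 starts on a Tuesday; its first Monday is the 7th, so the 4th Monday is the 28th — 28 October 2019.
28 October 2019 is after 11 October 2019, so that is the next one.

28 October 2019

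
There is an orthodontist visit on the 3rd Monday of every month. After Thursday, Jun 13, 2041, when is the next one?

Jun 17, 2041

Jun 2041 starts on a Saturday; its first Monday is the 3rd, so the 3rd Monday is the 17th — Jun 17, 2041.
Jun 17, 2041 is after Jun 13, 2041, so that is the next one.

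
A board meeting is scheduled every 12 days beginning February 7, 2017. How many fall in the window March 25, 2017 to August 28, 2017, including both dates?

Occurrences land 12·i days after February 7, 2017 for i = 0, 1, 2, …
March 25, 2017 is 46 days after the start; 46 ÷ 12 = 3 remainder 10; since the remainder is 10, round up to i = 4. First occurrence in the window: #5 on March 27, 2017 (4×12 = 48 days in).
August 28, 2017 is 202 days after the start; 202 ÷ 12 = 16 remainder 10. Last occurrence in the window: #17 on August 18, 2017.
Occurrences #5 through #17: 13 in total.

13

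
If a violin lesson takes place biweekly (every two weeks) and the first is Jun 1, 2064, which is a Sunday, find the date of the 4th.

The 4th occurrence is 3 intervals after the first: 3 × 14 = 42 days after Jun 1, 2064.
Jun has 30 days — 29 days to the end of Jun leaves 13.
13 days into Jul → Jul 13, 2064.

Jul 13, 2064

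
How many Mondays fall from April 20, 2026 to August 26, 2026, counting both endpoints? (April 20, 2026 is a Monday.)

19

April 20, 2026 is a Monday; the first Monday on or after it is April 20, 2026.
From April 20, 2026 to August 26, 2026: 10 + 31 + 30 + 31 + 26 = 128 days (rest of April, May, June, July, August).
128 ÷ 7 = 18 full weeks with remainder 2, so 18 more Mondays after the first → 19.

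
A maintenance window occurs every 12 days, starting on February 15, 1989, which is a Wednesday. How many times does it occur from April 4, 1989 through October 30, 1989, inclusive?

Occurrences land 12·i days after February 15, 1989 for i = 0, 1, 2, …
April 4, 1989 is 48 days after the start; 48 ÷ 12 = 4 remainder 0. First occurrence in the window: #5 on April 4, 1989 (4×12 = 48 days in).
October 30, 1989 is 257 days after the start; 257 ÷ 12 = 21 remainder 5. Last occurrence in the window: #22 on October 25, 1989.
Occurrences #5 through #22: 18 in total.

18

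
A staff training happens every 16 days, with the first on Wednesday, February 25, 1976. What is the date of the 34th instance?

August 6, 1977

The 34th occurrence is 33 intervals after the first: 33 × 16 = 528 days after February 25, 1976.
February has 29 days — 4 days to the end of February leaves 524.
From end of February to end of 1976 is 306 days (218 left).
January has 31 days (187 left).
February has 28 days (159 left).
March has 31 days (128 left).
April has 30 days (98 left).
May has 31 days (67 left).
June has 30 days (37 left).
July has 31 days (6 left).
6 days into August → August 6, 1977.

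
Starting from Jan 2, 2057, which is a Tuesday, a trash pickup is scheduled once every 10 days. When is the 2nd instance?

Jan 12, 2057

The 2nd occurrence is 1 interval after the first: 1 × 10 = 10 days after Jan 2, 2057.
10 days later is Jan 12, 2057.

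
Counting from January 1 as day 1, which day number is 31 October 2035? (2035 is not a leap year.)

Days in months before October: 31 + 28 + 31 + 30 + 31 + 30 + 31 + 31 + 30 = 273.
Plus 31 days into October → day 304.

304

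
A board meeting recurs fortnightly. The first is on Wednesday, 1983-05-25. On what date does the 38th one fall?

1984-10-24

The 38th occurrence is 37 intervals after the first: 37 × 14 = 518 days after 1983-05-25.
May has 31 days — 6 days to the end of May leaves 512.
From end of May to end of 1983 is 214 days (298 left).
January has 31 days (267 left).
February has 29 days (238 left).
March has 31 days (207 left).
April has 30 days (177 left).
May has 31 days (146 left).
June has 30 days (116 left).
July has 31 days (85 left).
August has 31 days (54 left).
September has 30 days (24 left).
24 days into October → 1984-10-24.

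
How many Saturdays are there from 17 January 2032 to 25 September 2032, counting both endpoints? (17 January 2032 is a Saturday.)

37

17 January 2032 is a Saturday; the first Saturday on or after it is 17 January 2032.
From 17 January 2032 to 25 September 2032: 14 + 29 + 31 + 30 + 31 + 30 + 31 + 31 + 25 = 252 days (rest of January, February, March, April, May, June, July, August, September).
252 ÷ 7 = 36 full weeks with remainder 0, so 36 more Saturdays after the first → 37.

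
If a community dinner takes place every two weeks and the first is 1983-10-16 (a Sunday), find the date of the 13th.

The 13th occurrence is 12 intervals after the first: 12 × 14 = 168 days after 1983-10-16.
October has 31 days — 15 days to the end of October leaves 153.
November has 30 days (123 left).
December has 31 days (92 left).
January has 31 days (61 left).
February has 29 days (32 left).
March has 31 days (1 left).
1 day into April → 1984-04-01.

1984-04-01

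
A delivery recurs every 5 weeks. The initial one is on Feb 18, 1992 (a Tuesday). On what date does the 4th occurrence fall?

Jun 2, 1992

The 4th occurrence is 3 intervals after the first: 3 × 35 = 105 days after Feb 18, 1992.
Feb has 29 days — 11 days to the end of Feb leaves 94.
Mar has 31 days (63 left).
Apr has 30 days (33 left).
May has 31 days (2 left).
2 days into Jun → Jun 2, 1992.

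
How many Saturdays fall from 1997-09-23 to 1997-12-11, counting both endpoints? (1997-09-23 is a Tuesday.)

1997-09-23 is a Tuesday; the first Saturday on or after it is 1997-09-27 (4 days later).
From 1997-09-27 to 1997-12-11: 3 + 31 + 30 + 11 = 75 days (rest of September, October, November, December).
75 ÷ 7 = 10 full weeks with remainder 5, so 10 more Saturdays after the first → 11.

11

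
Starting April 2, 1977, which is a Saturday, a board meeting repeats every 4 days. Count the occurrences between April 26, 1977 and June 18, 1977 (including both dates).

14

Occurrences land 4·i days after April 2, 1977 for i = 0, 1, 2, …
April 26, 1977 is 24 days after the start; 24 ÷ 4 = 6 remainder 0. First occurrence in the window: #7 on April 26, 1977 (6×4 = 24 days in).
June 18, 1977 is 77 days after the start; 77 ÷ 4 = 19 remainder 1. Last occurrence in the window: #20 on June 17, 1977.
Occurrences #7 through #20: 14 in total.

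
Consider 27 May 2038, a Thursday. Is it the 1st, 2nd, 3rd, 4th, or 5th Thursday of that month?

Day 27 falls in week ⌈27/7⌉ of the month.
Days 1–7 hold the 1st Thursday, 8–14 the 2nd, 15–21 the 3rd, 22–28 the 4th, 29–31 the 5th.
27 is in the range for the 4th.

4th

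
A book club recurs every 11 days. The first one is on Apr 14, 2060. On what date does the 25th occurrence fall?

The 25th occurrence is 24 intervals after the first: 24 × 11 = 264 days after Apr 14, 2060.
Apr has 30 days — 16 days to the end of Apr leaves 248.
May has 31 days (217 left).
Jun has 30 days (187 left).
Jul has 31 days (156 left).
Aug has 31 days (125 left).
Sep has 30 days (95 left).
Oct has 31 days (64 left).
Nov has 30 days (34 left).
Dec has 31 days (3 left).
3 days into Jan → Jan 3, 2061.

Jan 3, 2061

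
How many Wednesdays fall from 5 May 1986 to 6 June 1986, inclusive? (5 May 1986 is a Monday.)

5

5 May 1986 is a Monday; the first Wednesday on or after it is 7 May 1986 (2 days later).
From 7 May 1986 to 6 June 1986: 24 + 6 = 30 days (rest of May, June).
30 ÷ 7 = 4 full weeks with remainder 2, so 4 more Wednesdays after the first → 5.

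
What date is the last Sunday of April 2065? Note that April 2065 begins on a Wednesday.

April 2065 begins on a Wednesday, so the first Sunday is April 5 (4 days later).
April 2065 has 30 days. Adding weeks: 5, 12, 19, 26 — the last one ≤ 30 is the 26th.

April 26, 2065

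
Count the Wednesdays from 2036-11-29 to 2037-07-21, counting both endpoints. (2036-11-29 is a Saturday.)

2036-11-29 is a Saturday; the first Wednesday on or after it is 2036-12-03 (4 days later).
From 2036-12-03 to 2037-07-21: 28 + 31 + 28 + 31 + 30 + 31 + 30 + 21 = 230 days (rest of December, January, February, March, April, May, June, July).
230 ÷ 7 = 32 full weeks with remainder 6, so 32 more Wednesdays after the first → 33.

33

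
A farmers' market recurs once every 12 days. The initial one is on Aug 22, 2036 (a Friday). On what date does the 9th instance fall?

The 9th occurrence is 8 intervals after the first: 8 × 12 = 96 days after Aug 22, 2036.
Aug has 31 days — 9 days to the end of Aug leaves 87.
Sep has 30 days (57 left).
Oct has 31 days (26 left).
26 days into Nov → Nov 26, 2036.

Nov 26, 2036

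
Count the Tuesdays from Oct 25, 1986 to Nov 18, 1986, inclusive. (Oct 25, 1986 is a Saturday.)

Oct 25, 1986 is a Saturday; the first Tuesday on or after it is Oct 28, 1986 (3 days later).
From Oct 28, 1986 to Nov 18, 1986: 3 + 18 = 21 days (rest of Oct, Nov).
21 ÷ 7 = 3 full weeks with remainder 0, so 3 more Tuesdays after the first → 4.

4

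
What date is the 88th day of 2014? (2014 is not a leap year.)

29 March 2014

January has 31 days (88 − 31 = 57 remain).
February has 28 days (57 − 28 = 29 remain).
29 into March → March 29.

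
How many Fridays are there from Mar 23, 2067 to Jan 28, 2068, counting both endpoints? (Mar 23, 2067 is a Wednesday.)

45

Mar 23, 2067 is a Wednesday; the first Friday on or after it is Mar 25, 2067 (2 days later).
From Mar 25, 2067 to Jan 28, 2068: 6 + 30 + 31 + 30 + 31 + 31 + 30 + 31 + 30 + 31 + 28 = 309 days (rest of Mar, Apr, May, Jun, Jul, Aug, Sep, Oct, Nov, Dec, Jan).
309 ÷ 7 = 44 full weeks with remainder 1, so 44 more Fridays after the first → 45.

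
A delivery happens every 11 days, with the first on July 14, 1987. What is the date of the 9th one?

October 10, 1987

The 9th occurrence is 8 intervals after the first: 8 × 11 = 88 days after July 14, 1987.
July has 31 days — 17 days to the end of July leaves 71.
August has 31 days (40 left).
September has 30 days (10 left).
10 days into October → October 10, 1987.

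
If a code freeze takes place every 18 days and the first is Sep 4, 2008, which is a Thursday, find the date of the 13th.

The 13th occurrence is 12 intervals after the first: 12 × 18 = 216 days after Sep 4, 2008.
Sep has 30 days — 26 days to the end of Sep leaves 190.
Oct has 31 days (159 left).
Nov has 30 days (129 left).
Dec has 31 days (98 left).
Jan has 31 days (67 left).
Feb has 28 days (39 left).
Mar has 31 days (8 left).
8 days into Apr → Apr 8, 2009.

Apr 8, 2009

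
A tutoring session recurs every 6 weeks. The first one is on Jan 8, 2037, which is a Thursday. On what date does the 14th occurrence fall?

The 14th occurrence is 13 intervals after the first: 13 × 42 = 546 days after Jan 8, 2037.
Jan has 31 days — 23 days to the end of Jan leaves 523.
From end of Jan to end of 2037 is 334 days (189 left).
Jan has 31 days (158 left).
Feb has 28 days (130 left).
Mar has 31 days (99 left).
Apr has 30 days (69 left).
May has 31 days (38 left).
Jun has 30 days (8 left).
8 days into Jul → Jul 8, 2038.

Jul 8, 2038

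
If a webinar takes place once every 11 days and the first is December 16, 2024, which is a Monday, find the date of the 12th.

The 12th occurrence is 11 intervals after the first: 11 × 11 = 121 days after December 16, 2024.
December has 31 days — 15 days to the end of December leaves 106.
January has 31 days (75 left).
February has 28 days (47 left).
March has 31 days (16 left).
16 days into April → April 16, 2025.

April 16, 2025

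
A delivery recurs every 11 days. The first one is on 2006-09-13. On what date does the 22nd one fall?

The 22nd occurrence is 21 intervals after the first: 21 × 11 = 231 days after 2006-09-13.
September has 30 days — 17 days to the end of September leaves 214.
October has 31 days (183 left).
November has 30 days (153 left).
December has 31 days (122 left).
January has 31 days (91 left).
February has 28 days (63 left).
March has 31 days (32 left).
April has 30 days (2 left).
2 days into May → 2007-05-02.

2007-05-02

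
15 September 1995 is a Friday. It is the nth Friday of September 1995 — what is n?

3rd

Day 15 falls in week ⌈15/7⌉ of the month.
Days 1–7 hold the 1st Friday, 8–14 the 2nd, 15–21 the 3rd, 22–28 the 4th, 29–31 the 5th.
15 is in the range for the 3rd.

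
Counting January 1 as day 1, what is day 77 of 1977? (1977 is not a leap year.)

1977-03-18

January has 31 days (77 − 31 = 46 remain).
February has 28 days (46 − 28 = 18 remain).
18 into March → March 18.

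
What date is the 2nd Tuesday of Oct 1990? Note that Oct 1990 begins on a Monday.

Oct 9, 1990

Oct 1990 begins on a Monday, so the first Tuesday is Oct 2 (1 day later).
The 2nd Tuesday is 1 weeks later: 2 + 7 = 9.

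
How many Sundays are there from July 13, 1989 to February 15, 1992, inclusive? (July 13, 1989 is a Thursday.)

135

July 13, 1989 is a Thursday; the first Sunday on or after it is July 16, 1989 (3 days later).
From July 16, 1989 to February 15, 1992: 168 + 365 + 365 + 46 = 944 days (rest of 1989, 1990, 1991, to February 15, 1992 in 1992).
944 ÷ 7 = 134 full weeks with remainder 6, so 134 more Sundays after the first → 135.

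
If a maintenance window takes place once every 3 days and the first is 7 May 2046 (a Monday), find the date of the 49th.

The 49th occurrence is 48 intervals after the first: 48 × 3 = 144 days after 7 May 2046.
May has 31 days — 24 days to the end of May leaves 120.
June has 30 days (90 left).
July has 31 days (59 left).
August has 31 days (28 left).
28 days into September → 28 September 2046.

28 September 2046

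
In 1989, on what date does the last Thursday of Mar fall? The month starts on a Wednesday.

Mar 30, 1989

Mar 1989 begins on a Wednesday, so the first Thursday is Mar 2 (1 day later).
Mar 1989 has 31 days. Adding weeks: 2, 9, 16, 23, 30 — the last one ≤ 31 is the 30th.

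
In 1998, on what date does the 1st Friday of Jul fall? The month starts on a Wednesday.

Jul 1998 begins on a Wednesday, so the first Friday is Jul 3 (2 days later).

Jul 3, 1998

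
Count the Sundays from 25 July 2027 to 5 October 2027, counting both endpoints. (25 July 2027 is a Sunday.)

25 July 2027 is a Sunday; the first Sunday on or after it is 25 July 2027.
From 25 July 2027 to 5 October 2027: 6 + 31 + 30 + 5 = 72 days (rest of July, August, September, October).
72 ÷ 7 = 10 full weeks with remainder 2, so 10 more Sundays after the first → 11.

11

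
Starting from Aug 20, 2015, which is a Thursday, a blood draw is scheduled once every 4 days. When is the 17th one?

The 17th occurrence is 16 intervals after the first: 16 × 4 = 64 days after Aug 20, 2015.
Aug has 31 days — 11 days to the end of Aug leaves 53.
Sep has 30 days (23 left).
23 days into Oct → Oct 23, 2015.

Oct 23, 2015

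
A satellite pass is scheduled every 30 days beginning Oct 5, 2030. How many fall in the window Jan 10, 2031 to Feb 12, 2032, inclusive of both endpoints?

13

Occurrences land 30·i days after Oct 5, 2030 for i = 0, 1, 2, …
Jan 10, 2031 is 97 days after the start; 97 ÷ 30 = 3 remainder 7; since the remainder is 7, round up to i = 4. First occurrence in the window: #5 on Feb 2, 2031 (4×30 = 120 days in).
Feb 12, 2032 is 495 days after the start; 495 ÷ 30 = 16 remainder 15. Last occurrence in the window: #17 on Jan 28, 2032.
Occurrences #5 through #17: 13 in total.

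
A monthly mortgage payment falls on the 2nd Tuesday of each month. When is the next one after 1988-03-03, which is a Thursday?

March 1988 starts on a Tuesday; its first Tuesday is the 1st, so the 2nd Tuesday is the 8th — 1988-03-08.
1988-03-08 is after 1988-03-03, so that is the next one.

1988-03-08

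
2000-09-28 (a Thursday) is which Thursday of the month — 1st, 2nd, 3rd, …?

Day 28 falls in week ⌈28/7⌉ of the month.
Days 1–7 hold the 1st Thursday, 8–14 the 2nd, 15–21 the 3rd, 22–28 the 4th, 29–31 the 5th.
28 is in the range for the 4th.

4th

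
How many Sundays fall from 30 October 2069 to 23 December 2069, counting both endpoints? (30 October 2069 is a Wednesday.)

8

30 October 2069 is a Wednesday; the first Sunday on or after it is 3 November 2069 (4 days later).
From 3 November 2069 to 23 December 2069: 27 + 23 = 50 days (rest of November, December).
50 ÷ 7 = 7 full weeks with remainder 1, so 7 more Sundays after the first → 8.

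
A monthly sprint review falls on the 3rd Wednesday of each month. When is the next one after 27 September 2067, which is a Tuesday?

19 October 2067

September 2067 starts on a Thursday; its first Wednesday is the 7th, so the 3rd Wednesday is the 21st — 21 September 2067.
That is not after 27 September 2067, so look at October 2067.
October 2067 starts on a Saturday; its first Wednesday is the 5th, so the 3rd Wednesday is the 19th — 19 October 2067.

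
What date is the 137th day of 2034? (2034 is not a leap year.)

17 May 2034

January has 31 days (137 − 31 = 106 remain).
February has 28 days (106 − 28 = 78 remain).
March has 31 days (78 − 31 = 47 remain).
April has 30 days (47 − 30 = 17 remain).
17 into May → May 17.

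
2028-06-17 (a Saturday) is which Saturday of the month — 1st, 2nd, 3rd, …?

Day 17 falls in week ⌈17/7⌉ of the month.
Days 1–7 hold the 1st Saturday, 8–14 the 2nd, 15–21 the 3rd, 22–28 the 4th, 29–31 the 5th.
17 is in the range for the 3rd.

3rd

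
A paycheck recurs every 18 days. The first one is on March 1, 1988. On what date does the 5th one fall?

May 12, 1988

The 5th occurrence is 4 intervals after the first: 4 × 18 = 72 days after March 1, 1988.
March has 31 days — 30 days to the end of March leaves 42.
April has 30 days (12 left).
12 days into May → May 12, 1988.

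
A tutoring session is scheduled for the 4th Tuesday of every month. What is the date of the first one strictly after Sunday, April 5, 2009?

April 2009 starts on a Wednesday; its first Tuesday is the 7th, so the 4th Tuesday is the 28th — April 28, 2009.
April 28, 2009 is after April 5, 2009, so that is the next one.

April 28, 2009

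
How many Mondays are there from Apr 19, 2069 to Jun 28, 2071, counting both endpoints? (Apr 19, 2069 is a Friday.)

114

Apr 19, 2069 is a Friday; the first Monday on or after it is Apr 22, 2069 (3 days later).
From Apr 22, 2069 to Jun 28, 2071: 253 + 365 + 179 = 797 days (rest of 2069, 2070, to Jun 28, 2071 in 2071).
797 ÷ 7 = 113 full weeks with remainder 6, so 113 more Mondays after the first → 114.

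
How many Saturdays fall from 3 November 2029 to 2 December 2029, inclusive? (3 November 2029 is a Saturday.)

3 November 2029 is a Saturday; the first Saturday on or after it is 3 November 2029.
From 3 November 2029 to 2 December 2029: 27 + 2 = 29 days (rest of November, December).
29 ÷ 7 = 4 full weeks with remainder 1, so 4 more Saturdays after the first → 5.

5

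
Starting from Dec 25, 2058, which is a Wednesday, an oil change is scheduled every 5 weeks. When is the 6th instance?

Jun 18, 2059

The 6th occurrence is 5 intervals after the first: 5 × 35 = 175 days after Dec 25, 2058.
Dec has 31 days — 6 days to the end of Dec leaves 169.
Jan has 31 days (138 left).
Feb has 28 days (110 left).
Mar has 31 days (79 left).
Apr has 30 days (49 left).
May has 31 days (18 left).
18 days into Jun → Jun 18, 2059.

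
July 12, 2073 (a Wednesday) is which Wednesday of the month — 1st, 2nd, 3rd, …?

Day 12 falls in week ⌈12/7⌉ of the month.
Days 1–7 hold the 1st Wednesday, 8–14 the 2nd, 15–21 the 3rd, 22–28 the 4th, 29–31 the 5th.
12 is in the range for the 2nd.

2nd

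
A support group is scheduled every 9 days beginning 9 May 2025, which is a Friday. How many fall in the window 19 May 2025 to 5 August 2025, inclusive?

8

Occurrences land 9·i days after 9 May 2025 for i = 0, 1, 2, …
19 May 2025 is 10 days after the start; 10 ÷ 9 = 1 remainder 1; since the remainder is 1, round up to i = 2. First occurrence in the window: #3 on 27 May 2025 (2×9 = 18 days in).
5 August 2025 is 88 days after the start; 88 ÷ 9 = 9 remainder 7. Last occurrence in the window: #10 on 29 July 2025.
Occurrences #3 through #10: 8 in total.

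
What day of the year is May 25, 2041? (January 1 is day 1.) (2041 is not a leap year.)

Days in months before May: 31 + 28 + 31 + 30 = 120.
Plus 25 days into May → day 145.

145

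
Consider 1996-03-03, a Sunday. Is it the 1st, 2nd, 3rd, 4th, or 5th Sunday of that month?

1st

Day 3 falls in week ⌈3/7⌉ of the month.
Days 1–7 hold the 1st Sunday, 8–14 the 2nd, 15–21 the 3rd, 22–28 the 4th, 29–31 the 5th.
3 is in the range for the 1st.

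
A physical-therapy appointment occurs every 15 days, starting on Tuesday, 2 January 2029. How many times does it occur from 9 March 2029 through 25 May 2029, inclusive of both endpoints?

Occurrences land 15·i days after 2 January 2029 for i = 0, 1, 2, …
9 March 2029 is 66 days after the start; 66 ÷ 15 = 4 remainder 6; since the remainder is 6, round up to i = 5. First occurrence in the window: #6 on 18 March 2029 (5×15 = 75 days in).
25 May 2029 is 143 days after the start; 143 ÷ 15 = 9 remainder 8. Last occurrence in the window: #10 on 17 May 2029.
Occurrences #6 through #10: 5 in total.

5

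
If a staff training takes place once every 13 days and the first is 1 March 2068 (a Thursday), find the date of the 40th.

The 40th occurrence is 39 intervals after the first: 39 × 13 = 507 days after 1 March 2068.
March has 31 days — 30 days to the end of March leaves 477.
From end of March to end of 2068 is 275 days (202 left).
January has 31 days (171 left).
February has 28 days (143 left).
March has 31 days (112 left).
April has 30 days (82 left).
May has 31 days (51 left).
June has 30 days (21 left).
21 days into July → 21 July 2069.

21 July 2069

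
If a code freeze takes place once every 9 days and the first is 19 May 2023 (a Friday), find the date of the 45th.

The 45th occurrence is 44 intervals after the first: 44 × 9 = 396 days after 19 May 2023.
May has 31 days — 12 days to the end of May leaves 384.
June has 30 days (354 left).
July has 31 days (323 left).
August has 31 days (292 left).
September has 30 days (262 left).
October has 31 days (231 left).
November has 30 days (201 left).
December has 31 days (170 left).
January has 31 days (139 left).
February has 29 days (110 left).
March has 31 days (79 left).
April has 30 days (49 left).
May has 31 days (18 left).
18 days into June → 18 June 2024.

18 June 2024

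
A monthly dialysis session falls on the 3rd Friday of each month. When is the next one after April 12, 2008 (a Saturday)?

April 18, 2008

April 2008 starts on a Tuesday; its first Friday is the 4th, so the 3rd Friday is the 18th — April 18, 2008.
April 18, 2008 is after April 12, 2008, so that is the next one.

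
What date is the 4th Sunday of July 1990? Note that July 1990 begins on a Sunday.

1990-07-22

July 1990 begins on a Sunday, so the first Sunday is July 1.
The 4th Sunday is 3 weeks later: 1 + 21 = 22.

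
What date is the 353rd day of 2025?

2025-12-19

January has 31 days (353 − 31 = 322 remain).
February has 28 days (322 − 28 = 294 remain).
March has 31 days (294 − 31 = 263 remain).
April has 30 days (263 − 30 = 233 remain).
May has 31 days (233 − 31 = 202 remain).
June has 30 days (202 − 30 = 172 remain).
July has 31 days (172 − 31 = 141 remain).
August has 31 days (141 − 31 = 110 remain).
September has 30 days (110 − 30 = 80 remain).
October has 31 days (80 − 31 = 49 remain).
November has 30 days (49 − 30 = 19 remain).
19 into December → December 19.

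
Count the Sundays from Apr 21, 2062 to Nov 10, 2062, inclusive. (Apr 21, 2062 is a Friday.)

Apr 21, 2062 is a Friday; the first Sunday on or after it is Apr 23, 2062 (2 days later).
From Apr 23, 2062 to Nov 10, 2062: 7 + 31 + 30 + 31 + 31 + 30 + 31 + 10 = 201 days (rest of Apr, May, Jun, Jul, Aug, Sep, Oct, Nov).
201 ÷ 7 = 28 full weeks with remainder 5, so 28 more Sundays after the first → 29.

29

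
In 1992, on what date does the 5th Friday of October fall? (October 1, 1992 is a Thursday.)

1992-10-30

October 1992 begins on a Thursday, so the first Friday is October 2 (1 day later).
The 5th Friday is 4 weeks later: 2 + 28 = 30.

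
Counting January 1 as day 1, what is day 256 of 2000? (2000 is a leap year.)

September 12, 2000

January has 31 days (256 − 31 = 225 remain).
February has 29 days (225 − 29 = 196 remain).
March has 31 days (196 − 31 = 165 remain).
April has 30 days (165 − 30 = 135 remain).
May has 31 days (135 − 31 = 104 remain).
June has 30 days (104 − 30 = 74 remain).
July has 31 days (74 − 31 = 43 remain).
August has 31 days (43 − 31 = 12 remain).
12 into September → September 12.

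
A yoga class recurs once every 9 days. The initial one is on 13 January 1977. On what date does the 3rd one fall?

31 January 1977

The 3rd occurrence is 2 intervals after the first: 2 × 9 = 18 days after 13 January 1977.
18 days later is 31 January 1977.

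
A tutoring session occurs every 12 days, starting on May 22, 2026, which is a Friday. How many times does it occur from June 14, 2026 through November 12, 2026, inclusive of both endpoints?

Occurrences land 12·i days after May 22, 2026 for i = 0, 1, 2, …
June 14, 2026 is 23 days after the start; 23 ÷ 12 = 1 remainder 11; since the remainder is 11, round up to i = 2. First occurrence in the window: #3 on June 15, 2026 (2×12 = 24 days in).
November 12, 2026 is 174 days after the start; 174 ÷ 12 = 14 remainder 6. Last occurrence in the window: #15 on November 6, 2026.
Occurrences #3 through #15: 13 in total.

13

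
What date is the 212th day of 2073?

January has 31 days (212 − 31 = 181 remain).
February has 28 days (181 − 28 = 153 remain).
March has 31 days (153 − 31 = 122 remain).
April has 30 days (122 − 30 = 92 remain).
May has 31 days (92 − 31 = 61 remain).
June has 30 days (61 − 30 = 31 remain).
31 into July → July 31.

31 July 2073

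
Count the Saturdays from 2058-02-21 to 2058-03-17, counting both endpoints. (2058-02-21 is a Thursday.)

2058-02-21 is a Thursday; the first Saturday on or after it is 2058-02-23 (2 days later).
From 2058-02-23 to 2058-03-17: 5 + 17 = 22 days (rest of February, March).
22 ÷ 7 = 3 full weeks with remainder 1, so 3 more Saturdays after the first → 4.

4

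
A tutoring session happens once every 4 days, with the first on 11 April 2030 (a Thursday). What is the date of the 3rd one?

The 3rd occurrence is 2 intervals after the first: 2 × 4 = 8 days after 11 April 2030.
8 days later is 19 April 2030.

19 April 2030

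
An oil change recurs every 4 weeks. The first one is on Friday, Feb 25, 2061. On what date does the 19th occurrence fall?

Jul 14, 2062

The 19th occurrence is 18 intervals after the first: 18 × 28 = 504 days after Feb 25, 2061.
Feb has 28 days — 3 days to the end of Feb leaves 501.
From end of Feb to end of 2061 is 306 days (195 left).
Jan has 31 days (164 left).
Feb has 28 days (136 left).
Mar has 31 days (105 left).
Apr has 30 days (75 left).
May has 31 days (44 left).
Jun has 30 days (14 left).
14 days into Jul → Jul 14, 2062.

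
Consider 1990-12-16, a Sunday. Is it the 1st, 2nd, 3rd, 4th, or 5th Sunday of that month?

Day 16 falls in week ⌈16/7⌉ of the month.
Days 1–7 hold the 1st Sunday, 8–14 the 2nd, 15–21 the 3rd, 22–28 the 4th, 29–31 the 5th.
16 is in the range for the 3rd.

3rd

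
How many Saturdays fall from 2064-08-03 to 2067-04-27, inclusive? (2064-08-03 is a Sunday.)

142

2064-08-03 is a Sunday; the first Saturday on or after it is 2064-08-09 (6 days later).
From 2064-08-09 to 2067-04-27: 144 + 365 + 365 + 117 = 991 days (rest of 2064, 2065, 2066, to 2067-04-27 in 2067).
991 ÷ 7 = 141 full weeks with remainder 4, so 141 more Saturdays after the first → 142.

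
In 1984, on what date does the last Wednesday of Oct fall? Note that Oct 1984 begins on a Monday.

Oct 1984 begins on a Monday, so the first Wednesday is Oct 3 (2 days later).
Oct 1984 has 31 days. Adding weeks: 3, 10, 17, 24, 31 — the last one ≤ 31 is the 31st.

Oct 31, 1984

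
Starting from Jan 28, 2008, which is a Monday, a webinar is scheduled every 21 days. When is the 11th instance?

Aug 25, 2008

The 11th occurrence is 10 intervals after the first: 10 × 21 = 210 days after Jan 28, 2008.
Jan has 31 days — 3 days to the end of Jan leaves 207.
Feb has 29 days (178 left).
Mar has 31 days (147 left).
Apr has 30 days (117 left).
May has 31 days (86 left).
Jun has 30 days (56 left).
Jul has 31 days (25 left).
25 days into Aug → Aug 25, 2008.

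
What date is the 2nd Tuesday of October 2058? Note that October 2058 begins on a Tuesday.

8 October 2058

October 2058 begins on a Tuesday, so the first Tuesday is October 1.
The 2nd Tuesday is 1 weeks later: 1 + 7 = 8.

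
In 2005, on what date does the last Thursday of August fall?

The first Thursday of August 2005 is August 4.
August 2005 has 31 days. Adding weeks: 4, 11, 18, 25 — the last one ≤ 31 is the 25th.

August 25, 2005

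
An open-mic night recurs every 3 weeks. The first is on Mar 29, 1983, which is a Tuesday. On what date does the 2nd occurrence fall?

The 2nd occurrence is 1 interval after the first: 1 × 21 = 21 days after Mar 29, 1983.
Mar has 31 days — 2 days to the end of Mar leaves 19.
19 days into Apr → Apr 19, 1983.

Apr 19, 1983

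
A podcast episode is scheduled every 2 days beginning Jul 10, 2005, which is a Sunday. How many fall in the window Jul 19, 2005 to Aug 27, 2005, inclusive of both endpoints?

20

Occurrences land 2·i days after Jul 10, 2005 for i = 0, 1, 2, …
Jul 19, 2005 is 9 days after the start; 9 ÷ 2 = 4 remainder 1; since the remainder is 1, round up to i = 5. First occurrence in the window: #6 on Jul 20, 2005 (5×2 = 10 days in).
Aug 27, 2005 is 48 days after the start; 48 ÷ 2 = 24 remainder 0. Last occurrence in the window: #25 on Aug 27, 2005.
Occurrences #6 through #25: 20 in total.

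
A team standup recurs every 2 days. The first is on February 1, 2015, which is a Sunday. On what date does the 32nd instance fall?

The 32nd occurrence is 31 intervals after the first: 31 × 2 = 62 days after February 1, 2015.
February has 28 days — 27 days to the end of February leaves 35.
March has 31 days (4 left).
4 days into April → April 4, 2015.

April 4, 2015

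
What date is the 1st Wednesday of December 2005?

The first Wednesday of December 2005 is December 7.

2005-12-07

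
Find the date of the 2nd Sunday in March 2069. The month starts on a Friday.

March 10, 2069

March 2069 begins on a Friday, so the first Sunday is March 3 (2 days later).
The 2nd Sunday is 1 weeks later: 3 + 7 = 10.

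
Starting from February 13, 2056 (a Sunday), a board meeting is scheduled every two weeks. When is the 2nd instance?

The 2nd occurrence is 1 interval after the first: 1 × 14 = 14 days after February 13, 2056.
14 days later is February 27, 2056.

February 27, 2056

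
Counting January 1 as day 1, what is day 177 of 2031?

2031-06-26

January has 31 days (177 − 31 = 146 remain).
February has 28 days (146 − 28 = 118 remain).
March has 31 days (118 − 31 = 87 remain).
April has 30 days (87 − 30 = 57 remain).
May has 31 days (57 − 31 = 26 remain).
26 into June → June 26.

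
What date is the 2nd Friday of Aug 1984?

The first Friday of Aug 1984 is Aug 3.
The 2nd Friday is 1 weeks later: 3 + 7 = 10.

Aug 10, 1984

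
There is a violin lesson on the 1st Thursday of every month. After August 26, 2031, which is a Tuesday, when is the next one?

September 4, 2031

August 2031 starts on a Friday, so its 1st Thursday is August 7, 2031 (6 days in).
That is not after August 26, 2031, so look at September 2031.
September 2031 starts on a Monday, so its 1st Thursday is September 4, 2031 (3 days in).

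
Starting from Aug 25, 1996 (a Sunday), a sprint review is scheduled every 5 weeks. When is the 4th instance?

The 4th occurrence is 3 intervals after the first: 3 × 35 = 105 days after Aug 25, 1996.
Aug has 31 days — 6 days to the end of Aug leaves 99.
Sep has 30 days (69 left).
Oct has 31 days (38 left).
Nov has 30 days (8 left).
8 days into Dec → Dec 8, 1996.

Dec 8, 1996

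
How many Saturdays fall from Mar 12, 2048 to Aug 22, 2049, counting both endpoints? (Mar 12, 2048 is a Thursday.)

76

Mar 12, 2048 is a Thursday; the first Saturday on or after it is Mar 14, 2048 (2 days later).
From Mar 14, 2048 to Aug 22, 2049: 292 + 234 = 526 days (rest of 2048, to Aug 22, 2049 in 2049).
526 ÷ 7 = 75 full weeks with remainder 1, so 75 more Saturdays after the first → 76.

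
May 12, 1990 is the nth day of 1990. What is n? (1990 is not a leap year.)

132

Days in months before May: 31 + 28 + 31 + 30 = 120.
Plus 12 days into May → day 132.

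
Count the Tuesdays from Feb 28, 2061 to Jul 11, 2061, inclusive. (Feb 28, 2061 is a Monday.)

Feb 28, 2061 is a Monday; the first Tuesday on or after it is Mar 1, 2061 (1 day later).
From Mar 1, 2061 to Jul 11, 2061: 30 + 30 + 31 + 30 + 11 = 132 days (rest of Mar, Apr, May, Jun, Jul).
132 ÷ 7 = 18 full weeks with remainder 6, so 18 more Tuesdays after the first → 19.

19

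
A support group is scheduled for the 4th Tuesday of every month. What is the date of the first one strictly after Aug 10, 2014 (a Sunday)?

Aug 2014 starts on a Friday; its first Tuesday is the 5th, so the 4th Tuesday is the 26th — Aug 26, 2014.
Aug 26, 2014 is after Aug 10, 2014, so that is the next one.

Aug 26, 2014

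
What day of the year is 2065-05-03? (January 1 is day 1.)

Days in months before May: 31 + 28 + 31 + 30 = 120.
Plus 3 days into May → day 123.

123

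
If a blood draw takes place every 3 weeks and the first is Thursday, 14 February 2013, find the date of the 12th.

3 October 2013

The 12th occurrence is 11 intervals after the first: 11 × 21 = 231 days after 14 February 2013.
February has 28 days — 14 days to the end of February leaves 217.
March has 31 days (186 left).
April has 30 days (156 left).
May has 31 days (125 left).
June has 30 days (95 left).
July has 31 days (64 left).
August has 31 days (33 left).
September has 30 days (3 left).
3 days into October → 3 October 2013.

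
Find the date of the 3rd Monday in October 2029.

15 October 2029

The first Monday of October 2029 is October 1.
The 3rd Monday is 2 weeks later: 1 + 14 = 15.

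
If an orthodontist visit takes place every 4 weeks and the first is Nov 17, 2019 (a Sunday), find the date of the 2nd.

The 2nd occurrence is 1 interval after the first: 1 × 28 = 28 days after Nov 17, 2019.
Nov has 30 days — 13 days to the end of Nov leaves 15.
15 days into Dec → Dec 15, 2019.

Dec 15, 2019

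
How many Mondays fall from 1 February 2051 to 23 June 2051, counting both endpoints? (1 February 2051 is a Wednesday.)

20

1 February 2051 is a Wednesday; the first Monday on or after it is 6 February 2051 (5 days later).
From 6 February 2051 to 23 June 2051: 22 + 31 + 30 + 31 + 23 = 137 days (rest of February, March, April, May, June).
137 ÷ 7 = 19 full weeks with remainder 4, so 19 more Mondays after the first → 20.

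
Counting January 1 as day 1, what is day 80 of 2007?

Mar 21, 2007

Jan has 31 days (80 − 31 = 49 remain).
Feb has 28 days (49 − 28 = 21 remain).
21 into Mar → Mar 21.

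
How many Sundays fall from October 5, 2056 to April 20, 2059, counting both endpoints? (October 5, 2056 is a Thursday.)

October 5, 2056 is a Thursday; the first Sunday on or after it is October 8, 2056 (3 days later).
From October 8, 2056 to April 20, 2059: 84 + 365 + 365 + 110 = 924 days (rest of 2056, 2057, 2058, to April 20, 2059 in 2059).
924 ÷ 7 = 132 full weeks with remainder 0, so 132 more Sundays after the first → 133.

133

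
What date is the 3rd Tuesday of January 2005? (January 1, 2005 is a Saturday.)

January 2005 begins on a Saturday, so the first Tuesday is January 4 (3 days later).
The 3rd Tuesday is 2 weeks later: 4 + 14 = 18.

January 18, 2005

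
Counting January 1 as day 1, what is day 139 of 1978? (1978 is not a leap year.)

May 19, 1978

Jan has 31 days (139 − 31 = 108 remain).
Feb has 28 days (108 − 28 = 80 remain).
Mar has 31 days (80 − 31 = 49 remain).
Apr has 30 days (49 − 30 = 19 remain).
19 into May → May 19.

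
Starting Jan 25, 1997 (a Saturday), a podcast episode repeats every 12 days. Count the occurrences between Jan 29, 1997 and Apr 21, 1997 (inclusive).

Occurrences land 12·i days after Jan 25, 1997 for i = 0, 1, 2, …
Jan 29, 1997 is 4 days after the start; 4 ÷ 12 = 0 remainder 4; since the remainder is 4, round up to i = 1. First occurrence in the window: #2 on Feb 6, 1997 (1×12 = 12 days in).
Apr 21, 1997 is 86 days after the start; 86 ÷ 12 = 7 remainder 2. Last occurrence in the window: #8 on Apr 19, 1997.
Occurrences #2 through #8: 7 in total.

7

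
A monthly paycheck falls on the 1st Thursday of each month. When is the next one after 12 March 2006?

March 2006 starts on a Wednesday, so its 1st Thursday is 2 March 2006 (1 day in).
That is not after 12 March 2006, so look at April 2006.
April 2006 starts on a Saturday, so its 1st Thursday is 6 April 2006 (5 days in).

6 April 2006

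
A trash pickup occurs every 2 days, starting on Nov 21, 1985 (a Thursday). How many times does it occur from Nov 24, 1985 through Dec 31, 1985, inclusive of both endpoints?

Occurrences land 2·i days after Nov 21, 1985 for i = 0, 1, 2, …
Nov 24, 1985 is 3 days after the start; 3 ÷ 2 = 1 remainder 1; since the remainder is 1, round up to i = 2. First occurrence in the window: #3 on Nov 25, 1985 (2×2 = 4 days in).
Dec 31, 1985 is 40 days after the start; 40 ÷ 2 = 20 remainder 0. Last occurrence in the window: #21 on Dec 31, 1985.
Occurrences #3 through #21: 19 in total.

19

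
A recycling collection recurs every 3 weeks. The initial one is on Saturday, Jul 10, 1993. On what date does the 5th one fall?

Oct 2, 1993

The 5th occurrence is 4 intervals after the first: 4 × 21 = 84 days after Jul 10, 1993.
Jul has 31 days — 21 days to the end of Jul leaves 63.
Aug has 31 days (32 left).
Sep has 30 days (2 left).
2 days into Oct → Oct 2, 1993.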